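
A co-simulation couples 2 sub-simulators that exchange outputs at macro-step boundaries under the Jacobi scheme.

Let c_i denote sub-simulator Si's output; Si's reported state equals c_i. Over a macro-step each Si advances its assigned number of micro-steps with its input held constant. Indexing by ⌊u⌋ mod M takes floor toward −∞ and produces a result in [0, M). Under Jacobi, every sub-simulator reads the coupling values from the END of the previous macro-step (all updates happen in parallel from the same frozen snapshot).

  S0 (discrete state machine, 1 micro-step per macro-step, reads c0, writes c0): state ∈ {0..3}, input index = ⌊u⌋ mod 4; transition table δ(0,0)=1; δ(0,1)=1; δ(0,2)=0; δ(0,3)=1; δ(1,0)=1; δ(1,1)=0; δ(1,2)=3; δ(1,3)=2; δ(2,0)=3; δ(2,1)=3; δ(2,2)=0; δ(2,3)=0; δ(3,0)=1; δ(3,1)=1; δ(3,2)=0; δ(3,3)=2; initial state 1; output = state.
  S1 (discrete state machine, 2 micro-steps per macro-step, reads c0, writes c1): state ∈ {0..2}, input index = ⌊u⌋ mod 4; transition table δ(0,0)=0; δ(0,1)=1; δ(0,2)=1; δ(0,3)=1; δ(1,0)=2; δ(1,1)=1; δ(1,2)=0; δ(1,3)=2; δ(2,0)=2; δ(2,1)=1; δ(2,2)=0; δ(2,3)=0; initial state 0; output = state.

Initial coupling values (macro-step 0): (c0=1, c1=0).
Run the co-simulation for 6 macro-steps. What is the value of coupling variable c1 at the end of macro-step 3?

c1 at macro-step 3 = 1

macro 1: S0 reads c0=1 → after 1×micro: 0; S1 reads c0=1 → after 2×micro: 1 ⇒ (c0=0, c1=1)
macro 2: S0 reads c0=0 → after 1×micro: 1; S1 reads c0=0 → after 2×micro: 2 ⇒ (c0=1, c1=2)
macro 3: S0 reads c0=1 → after 1×micro: 0; S1 reads c0=1 → after 2×micro: 1 ⇒ (c0=0, c1=1)
macro 4: S0 reads c0=0 → after 1×micro: 1; S1 reads c0=0 → after 2×micro: 2 ⇒ (c0=1, c1=2)
macro 5: S0 reads c0=1 → after 1×micro: 0; S1 reads c0=1 → after 2×micro: 1 ⇒ (c0=0, c1=1)
macro 6: S0 reads c0=0 → after 1×micro: 1; S1 reads c0=0 → after 2×micro: 2 ⇒ (c0=1, c1=2)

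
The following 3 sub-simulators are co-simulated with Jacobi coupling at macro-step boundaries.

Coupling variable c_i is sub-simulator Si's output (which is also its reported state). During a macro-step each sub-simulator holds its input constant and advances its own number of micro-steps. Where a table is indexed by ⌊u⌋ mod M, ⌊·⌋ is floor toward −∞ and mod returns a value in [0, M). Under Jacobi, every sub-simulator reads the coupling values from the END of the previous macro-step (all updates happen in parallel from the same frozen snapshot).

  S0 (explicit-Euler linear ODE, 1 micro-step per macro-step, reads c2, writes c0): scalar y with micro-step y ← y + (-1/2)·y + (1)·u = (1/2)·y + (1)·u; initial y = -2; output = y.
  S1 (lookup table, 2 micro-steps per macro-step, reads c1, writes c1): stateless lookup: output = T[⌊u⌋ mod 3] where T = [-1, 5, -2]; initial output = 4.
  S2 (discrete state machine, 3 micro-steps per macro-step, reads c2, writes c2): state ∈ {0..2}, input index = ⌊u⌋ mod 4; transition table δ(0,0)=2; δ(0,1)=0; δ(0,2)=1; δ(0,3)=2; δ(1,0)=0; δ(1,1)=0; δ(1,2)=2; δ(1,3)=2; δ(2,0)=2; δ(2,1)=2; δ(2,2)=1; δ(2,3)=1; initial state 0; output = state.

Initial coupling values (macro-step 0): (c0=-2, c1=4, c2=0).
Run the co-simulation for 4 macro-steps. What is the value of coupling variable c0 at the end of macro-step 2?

c0 at macro-step 2 = 3/2

macro 1: S0 reads c2=0 → after 1×micro: -1; S1 reads c1=4 → after 2×micro: 5; S2 reads c2=0 → after 3×micro: 2 ⇒ (c0=-1, c1=5, c2=2)
macro 2: S0 reads c2=2 → after 1×micro: 3/2; S1 reads c1=5 → after 2×micro: -2; S2 reads c2=2 → after 3×micro: 1 ⇒ (c0=3/2, c1=-2, c2=1)
macro 3: S0 reads c2=1 → after 1×micro: 7/4; S1 reads c1=-2 → after 2×micro: 5; S2 reads c2=1 → after 3×micro: 0 ⇒ (c0=7/4, c1=5, c2=0)
macro 4: S0 reads c2=0 → after 1×micro: 7/8; S1 reads c1=5 → after 2×micro: -2; S2 reads c2=0 → after 3×micro: 2 ⇒ (c0=7/8, c1=-2, c2=2)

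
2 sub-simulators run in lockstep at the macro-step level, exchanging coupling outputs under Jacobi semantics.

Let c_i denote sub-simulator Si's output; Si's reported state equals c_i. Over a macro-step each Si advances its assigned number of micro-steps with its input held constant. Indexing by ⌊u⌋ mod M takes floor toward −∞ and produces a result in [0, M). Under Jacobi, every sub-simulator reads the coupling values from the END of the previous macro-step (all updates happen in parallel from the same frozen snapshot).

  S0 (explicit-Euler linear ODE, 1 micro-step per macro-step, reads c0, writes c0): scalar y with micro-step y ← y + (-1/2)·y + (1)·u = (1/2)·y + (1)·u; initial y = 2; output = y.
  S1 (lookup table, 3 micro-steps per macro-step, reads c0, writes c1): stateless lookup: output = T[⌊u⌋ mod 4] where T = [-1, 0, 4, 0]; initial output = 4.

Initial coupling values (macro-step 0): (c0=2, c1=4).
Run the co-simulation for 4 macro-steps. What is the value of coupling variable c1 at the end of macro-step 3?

macro 1: S0 reads c0=2 → after 1×micro: 3; S1 reads c0=2 → after 3×micro: 4 ⇒ (c0=3, c1=4)
macro 2: S0 reads c0=3 → after 1×micro: 9/2; S1 reads c0=3 → after 3×micro: 0 ⇒ (c0=9/2, c1=0)
macro 3: S0 reads c0=9/2 → after 1×micro: 27/4; S1 reads c0=9/2 → after 3×micro: -1 ⇒ (c0=27/4, c1=-1)
macro 4: S0 reads c0=27/4 → after 1×micro: 81/8; S1 reads c0=27/4 → after 3×micro: 4 ⇒ (c0=81/8, c1=4)

c1 at macro-step 3 = -1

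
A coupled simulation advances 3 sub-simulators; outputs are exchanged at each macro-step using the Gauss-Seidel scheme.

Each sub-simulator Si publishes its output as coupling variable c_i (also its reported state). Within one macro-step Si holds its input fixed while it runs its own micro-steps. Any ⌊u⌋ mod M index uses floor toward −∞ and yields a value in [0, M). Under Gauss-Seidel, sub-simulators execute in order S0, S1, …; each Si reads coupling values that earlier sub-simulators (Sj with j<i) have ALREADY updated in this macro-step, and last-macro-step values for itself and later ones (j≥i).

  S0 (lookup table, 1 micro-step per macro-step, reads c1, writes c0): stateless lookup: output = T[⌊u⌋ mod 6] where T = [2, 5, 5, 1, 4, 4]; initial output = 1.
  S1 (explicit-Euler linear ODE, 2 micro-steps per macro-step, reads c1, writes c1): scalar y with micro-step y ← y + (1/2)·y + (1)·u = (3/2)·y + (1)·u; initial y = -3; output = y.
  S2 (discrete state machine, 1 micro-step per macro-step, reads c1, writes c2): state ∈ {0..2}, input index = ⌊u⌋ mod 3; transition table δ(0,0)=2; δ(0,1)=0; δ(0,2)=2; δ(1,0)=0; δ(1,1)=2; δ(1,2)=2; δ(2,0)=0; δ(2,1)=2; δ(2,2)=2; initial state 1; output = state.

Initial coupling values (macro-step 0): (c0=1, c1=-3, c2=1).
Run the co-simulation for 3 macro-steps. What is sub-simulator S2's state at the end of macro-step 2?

macro 1: S0 reads c1=-3 → after 1×micro: 1; S1 reads c1=-3 → after 2×micro: -57/4; S2 reads c1=-57/4 → after 1×micro: 0 ⇒ (c0=1, c1=-57/4, c2=0)
macro 2: S0 reads c1=-57/4 → after 1×micro: 1; S1 reads c1=-57/4 → after 2×micro: -1083/16; S2 reads c1=-1083/16 → after 1×micro: 0 ⇒ (c0=1, c1=-1083/16, c2=0)
macro 3: S0 reads c1=-1083/16 → after 1×micro: 4; S1 reads c1=-1083/16 → after 2×micro: -20577/64; S2 reads c1=-20577/64 → after 1×micro: 2 ⇒ (c0=4, c1=-20577/64, c2=2)

S2 state at macro-step 2 = 0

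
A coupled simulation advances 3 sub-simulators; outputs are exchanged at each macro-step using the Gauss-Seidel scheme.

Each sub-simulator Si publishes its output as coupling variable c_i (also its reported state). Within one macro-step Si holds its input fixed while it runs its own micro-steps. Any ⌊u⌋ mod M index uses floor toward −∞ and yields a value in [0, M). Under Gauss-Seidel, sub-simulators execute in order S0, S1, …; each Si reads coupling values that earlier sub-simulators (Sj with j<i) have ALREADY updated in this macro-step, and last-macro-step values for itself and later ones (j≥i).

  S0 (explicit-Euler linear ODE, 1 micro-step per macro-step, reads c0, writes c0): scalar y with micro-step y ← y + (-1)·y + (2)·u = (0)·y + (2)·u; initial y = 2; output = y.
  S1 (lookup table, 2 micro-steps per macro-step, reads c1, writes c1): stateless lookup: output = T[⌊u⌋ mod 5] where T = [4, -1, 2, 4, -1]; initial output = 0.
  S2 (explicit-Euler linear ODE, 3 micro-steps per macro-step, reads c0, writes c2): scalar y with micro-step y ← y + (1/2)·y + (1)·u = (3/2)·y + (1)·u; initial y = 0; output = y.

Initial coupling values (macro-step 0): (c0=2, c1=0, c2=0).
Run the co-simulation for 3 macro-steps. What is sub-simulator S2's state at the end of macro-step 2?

S2 state at macro-step 2 = 817/8

macro 1: S0 reads c0=2 → after 1×micro: 4; S1 reads c1=0 → after 2×micro: 4; S2 reads c0=4 → after 3×micro: 19 ⇒ (c0=4, c1=4, c2=19)
macro 2: S0 reads c0=4 → after 1×micro: 8; S1 reads c1=4 → after 2×micro: -1; S2 reads c0=8 → after 3×micro: 817/8 ⇒ (c0=8, c1=-1, c2=817/8)
macro 3: S0 reads c0=8 → after 1×micro: 16; S1 reads c1=-1 → after 2×micro: -1; S2 reads c0=16 → after 3×micro: 26923/64 ⇒ (c0=16, c1=-1, c2=26923/64)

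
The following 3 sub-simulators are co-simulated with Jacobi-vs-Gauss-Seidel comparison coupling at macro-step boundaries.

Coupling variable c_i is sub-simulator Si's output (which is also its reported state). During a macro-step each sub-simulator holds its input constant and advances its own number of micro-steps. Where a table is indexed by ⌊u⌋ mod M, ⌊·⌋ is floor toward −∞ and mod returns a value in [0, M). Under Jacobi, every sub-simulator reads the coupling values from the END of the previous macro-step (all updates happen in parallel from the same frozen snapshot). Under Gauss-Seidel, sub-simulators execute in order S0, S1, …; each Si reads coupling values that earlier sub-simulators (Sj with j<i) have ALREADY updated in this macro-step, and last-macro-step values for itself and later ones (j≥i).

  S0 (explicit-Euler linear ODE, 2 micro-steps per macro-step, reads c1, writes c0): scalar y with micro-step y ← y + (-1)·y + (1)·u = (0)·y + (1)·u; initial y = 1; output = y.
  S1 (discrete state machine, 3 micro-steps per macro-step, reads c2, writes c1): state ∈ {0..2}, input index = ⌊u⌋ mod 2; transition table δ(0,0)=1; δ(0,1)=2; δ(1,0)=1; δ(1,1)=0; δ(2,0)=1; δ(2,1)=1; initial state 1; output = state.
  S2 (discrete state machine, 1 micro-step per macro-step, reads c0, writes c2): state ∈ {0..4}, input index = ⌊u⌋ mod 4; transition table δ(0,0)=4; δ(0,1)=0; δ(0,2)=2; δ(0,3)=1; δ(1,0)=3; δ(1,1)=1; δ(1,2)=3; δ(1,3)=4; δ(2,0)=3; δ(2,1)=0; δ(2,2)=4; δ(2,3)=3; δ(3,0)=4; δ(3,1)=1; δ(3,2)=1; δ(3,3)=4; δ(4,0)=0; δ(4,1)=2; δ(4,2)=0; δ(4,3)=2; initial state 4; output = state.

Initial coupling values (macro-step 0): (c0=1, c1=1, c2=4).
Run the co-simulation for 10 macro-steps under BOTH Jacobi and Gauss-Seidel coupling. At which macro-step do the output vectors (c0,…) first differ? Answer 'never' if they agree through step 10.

first divergence at macro-step: never

[Jacobi] macro 1: S0 reads c1=1 → after 2×micro: 1; S1 reads c2=4 → after 3×micro: 1; S2 reads c0=1 → after 1×micro: 2 ⇒ (c0=1, c1=1, c2=2)
[Jacobi] macro 2: S0 reads c1=1 → after 2×micro: 1; S1 reads c2=2 → after 3×micro: 1; S2 reads c0=1 → after 1×micro: 0 ⇒ (c0=1, c1=1, c2=0)
[Jacobi] macro 3: S0 reads c1=1 → after 2×micro: 1; S1 reads c2=0 → after 3×micro: 1; S2 reads c0=1 → after 1×micro: 0 ⇒ (c0=1, c1=1, c2=0)
[Jacobi] macro 4: S0 reads c1=1 → after 2×micro: 1; S1 reads c2=0 → after 3×micro: 1; S2 reads c0=1 → after 1×micro: 0 ⇒ (c0=1, c1=1, c2=0)
[Jacobi] macro 5: S0 reads c1=1 → after 2×micro: 1; S1 reads c2=0 → after 3×micro: 1; S2 reads c0=1 → after 1×micro: 0 ⇒ (c0=1, c1=1, c2=0)
[Jacobi] macro 6: S0 reads c1=1 → after 2×micro: 1; S1 reads c2=0 → after 3×micro: 1; S2 reads c0=1 → after 1×micro: 0 ⇒ (c0=1, c1=1, c2=0)
[Jacobi] macro 7: S0 reads c1=1 → after 2×micro: 1; S1 reads c2=0 → after 3×micro: 1; S2 reads c0=1 → after 1×micro: 0 ⇒ (c0=1, c1=1, c2=0)
[Jacobi] macro 8: S0 reads c1=1 → after 2×micro: 1; S1 reads c2=0 → after 3×micro: 1; S2 reads c0=1 → after 1×micro: 0 ⇒ (c0=1, c1=1, c2=0)
[Jacobi] macro 9: S0 reads c1=1 → after 2×micro: 1; S1 reads c2=0 → after 3×micro: 1; S2 reads c0=1 → after 1×micro: 0 ⇒ (c0=1, c1=1, c2=0)
[Jacobi] macro 10: S0 reads c1=1 → after 2×micro: 1; S1 reads c2=0 → after 3×micro: 1; S2 reads c0=1 → after 1×micro: 0 ⇒ (c0=1, c1=1, c2=0)
[Gauss-Seidel] macro 1: S0 reads c1=1 → after 2×micro: 1; S1 reads c2=4 → after 3×micro: 1; S2 reads c0=1 → after 1×micro: 2 ⇒ (c0=1, c1=1, c2=2)
[Gauss-Seidel] macro 2: S0 reads c1=1 → after 2×micro: 1; S1 reads c2=2 → after 3×micro: 1; S2 reads c0=1 → after 1×micro: 0 ⇒ (c0=1, c1=1, c2=0)
[Gauss-Seidel] macro 3: S0 reads c1=1 → after 2×micro: 1; S1 reads c2=0 → after 3×micro: 1; S2 reads c0=1 → after 1×micro: 0 ⇒ (c0=1, c1=1, c2=0)
[Gauss-Seidel] macro 4: S0 reads c1=1 → after 2×micro: 1; S1 reads c2=0 → after 3×micro: 1; S2 reads c0=1 → after 1×micro: 0 ⇒ (c0=1, c1=1, c2=0)
[Gauss-Seidel] macro 5: S0 reads c1=1 → after 2×micro: 1; S1 reads c2=0 → after 3×micro: 1; S2 reads c0=1 → after 1×micro: 0 ⇒ (c0=1, c1=1, c2=0)
[Gauss-Seidel] macro 6: S0 reads c1=1 → after 2×micro: 1; S1 reads c2=0 → after 3×micro: 1; S2 reads c0=1 → after 1×micro: 0 ⇒ (c0=1, c1=1, c2=0)
[Gauss-Seidel] macro 7: S0 reads c1=1 → after 2×micro: 1; S1 reads c2=0 → after 3×micro: 1; S2 reads c0=1 → after 1×micro: 0 ⇒ (c0=1, c1=1, c2=0)
[Gauss-Seidel] macro 8: S0 reads c1=1 → after 2×micro: 1; S1 reads c2=0 → after 3×micro: 1; S2 reads c0=1 → after 1×micro: 0 ⇒ (c0=1, c1=1, c2=0)
[Gauss-Seidel] macro 9: S0 reads c1=1 → after 2×micro: 1; S1 reads c2=0 → after 3×micro: 1; S2 reads c0=1 → after 1×micro: 0 ⇒ (c0=1, c1=1, c2=0)
[Gauss-Seidel] macro 10: S0 reads c1=1 → after 2×micro: 1; S1 reads c2=0 → after 3×micro: 1; S2 reads c0=1 → after 1×micro: 0 ⇒ (c0=1, c1=1, c2=0)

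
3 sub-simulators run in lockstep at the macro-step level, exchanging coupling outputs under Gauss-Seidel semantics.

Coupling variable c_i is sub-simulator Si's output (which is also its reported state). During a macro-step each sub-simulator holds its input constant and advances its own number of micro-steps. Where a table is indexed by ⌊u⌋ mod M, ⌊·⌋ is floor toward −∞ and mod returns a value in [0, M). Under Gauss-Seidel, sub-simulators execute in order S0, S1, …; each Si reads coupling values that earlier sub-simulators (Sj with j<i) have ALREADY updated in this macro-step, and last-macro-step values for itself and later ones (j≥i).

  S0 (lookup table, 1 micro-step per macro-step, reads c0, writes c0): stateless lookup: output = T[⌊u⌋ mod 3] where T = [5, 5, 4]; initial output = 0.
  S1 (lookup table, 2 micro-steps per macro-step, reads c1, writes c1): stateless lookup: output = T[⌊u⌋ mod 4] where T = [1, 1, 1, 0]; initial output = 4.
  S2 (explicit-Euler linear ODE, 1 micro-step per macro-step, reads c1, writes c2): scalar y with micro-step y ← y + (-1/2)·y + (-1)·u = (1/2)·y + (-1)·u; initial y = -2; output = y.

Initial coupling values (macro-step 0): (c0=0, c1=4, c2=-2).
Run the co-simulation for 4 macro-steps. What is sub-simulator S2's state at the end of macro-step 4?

macro 1: S0 reads c0=0 → after 1×micro: 5; S1 reads c1=4 → after 2×micro: 1; S2 reads c1=1 → after 1×micro: -2 ⇒ (c0=5, c1=1, c2=-2)
macro 2: S0 reads c0=5 → after 1×micro: 4; S1 reads c1=1 → after 2×micro: 1; S2 reads c1=1 → after 1×micro: -2 ⇒ (c0=4, c1=1, c2=-2)
macro 3: S0 reads c0=4 → after 1×micro: 5; S1 reads c1=1 → after 2×micro: 1; S2 reads c1=1 → after 1×micro: -2 ⇒ (c0=5, c1=1, c2=-2)
macro 4: S0 reads c0=5 → after 1×micro: 4; S1 reads c1=1 → after 2×micro: 1; S2 reads c1=1 → after 1×micro: -2 ⇒ (c0=4, c1=1, c2=-2)

S2 state at macro-step 4 = -2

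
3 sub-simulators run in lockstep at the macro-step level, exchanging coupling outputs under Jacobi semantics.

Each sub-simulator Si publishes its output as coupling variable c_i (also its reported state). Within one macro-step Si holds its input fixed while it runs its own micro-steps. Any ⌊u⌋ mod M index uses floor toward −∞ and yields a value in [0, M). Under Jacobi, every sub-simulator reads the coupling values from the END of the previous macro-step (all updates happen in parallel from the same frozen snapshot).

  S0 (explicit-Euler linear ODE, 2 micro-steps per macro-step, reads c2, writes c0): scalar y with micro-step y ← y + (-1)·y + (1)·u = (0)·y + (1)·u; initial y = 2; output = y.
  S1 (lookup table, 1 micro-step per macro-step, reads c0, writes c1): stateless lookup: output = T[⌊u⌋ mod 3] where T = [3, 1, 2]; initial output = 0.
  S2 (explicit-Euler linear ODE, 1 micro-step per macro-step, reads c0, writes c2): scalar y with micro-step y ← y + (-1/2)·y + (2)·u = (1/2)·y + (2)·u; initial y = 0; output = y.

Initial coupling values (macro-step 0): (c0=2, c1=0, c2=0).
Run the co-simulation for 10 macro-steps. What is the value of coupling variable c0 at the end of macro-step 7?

macro 1: S0 reads c2=0 → after 2×micro: 0; S1 reads c0=2 → after 1×micro: 2; S2 reads c0=2 → after 1×micro: 4 ⇒ (c0=0, c1=2, c2=4)
macro 2: S0 reads c2=4 → after 2×micro: 4; S1 reads c0=0 → after 1×micro: 3; S2 reads c0=0 → after 1×micro: 2 ⇒ (c0=4, c1=3, c2=2)
macro 3: S0 reads c2=2 → after 2×micro: 2; S1 reads c0=4 → after 1×micro: 1; S2 reads c0=4 → after 1×micro: 9 ⇒ (c0=2, c1=1, c2=9)
macro 4: S0 reads c2=9 → after 2×micro: 9; S1 reads c0=2 → after 1×micro: 2; S2 reads c0=2 → after 1×micro: 17/2 ⇒ (c0=9, c1=2, c2=17/2)
macro 5: S0 reads c2=17/2 → after 2×micro: 17/2; S1 reads c0=9 → after 1×micro: 3; S2 reads c0=9 → after 1×micro: 89/4 ⇒ (c0=17/2, c1=3, c2=89/4)
macro 6: S0 reads c2=89/4 → after 2×micro: 89/4; S1 reads c0=17/2 → after 1×micro: 2; S2 reads c0=17/2 → after 1×micro: 225/8 ⇒ (c0=89/4, c1=2, c2=225/8)
macro 7: S0 reads c2=225/8 → after 2×micro: 225/8; S1 reads c0=89/4 → after 1×micro: 1; S2 reads c0=89/4 → after 1×micro: 937/16 ⇒ (c0=225/8, c1=1, c2=937/16)
macro 8: S0 reads c2=937/16 → after 2×micro: 937/16; S1 reads c0=225/8 → after 1×micro: 1; S2 reads c0=225/8 → after 1×micro: 2737/32 ⇒ (c0=937/16, c1=1, c2=2737/32)
macro 9: S0 reads c2=2737/32 → after 2×micro: 2737/32; S1 reads c0=937/16 → after 1×micro: 1; S2 reads c0=937/16 → after 1×micro: 10233/64 ⇒ (c0=2737/32, c1=1, c2=10233/64)
macro 10: S0 reads c2=10233/64 → after 2×micro: 10233/64; S1 reads c0=2737/32 → after 1×micro: 1; S2 reads c0=2737/32 → after 1×micro: 32129/128 ⇒ (c0=10233/64, c1=1, c2=32129/128)

c0 at macro-step 7 = 225/8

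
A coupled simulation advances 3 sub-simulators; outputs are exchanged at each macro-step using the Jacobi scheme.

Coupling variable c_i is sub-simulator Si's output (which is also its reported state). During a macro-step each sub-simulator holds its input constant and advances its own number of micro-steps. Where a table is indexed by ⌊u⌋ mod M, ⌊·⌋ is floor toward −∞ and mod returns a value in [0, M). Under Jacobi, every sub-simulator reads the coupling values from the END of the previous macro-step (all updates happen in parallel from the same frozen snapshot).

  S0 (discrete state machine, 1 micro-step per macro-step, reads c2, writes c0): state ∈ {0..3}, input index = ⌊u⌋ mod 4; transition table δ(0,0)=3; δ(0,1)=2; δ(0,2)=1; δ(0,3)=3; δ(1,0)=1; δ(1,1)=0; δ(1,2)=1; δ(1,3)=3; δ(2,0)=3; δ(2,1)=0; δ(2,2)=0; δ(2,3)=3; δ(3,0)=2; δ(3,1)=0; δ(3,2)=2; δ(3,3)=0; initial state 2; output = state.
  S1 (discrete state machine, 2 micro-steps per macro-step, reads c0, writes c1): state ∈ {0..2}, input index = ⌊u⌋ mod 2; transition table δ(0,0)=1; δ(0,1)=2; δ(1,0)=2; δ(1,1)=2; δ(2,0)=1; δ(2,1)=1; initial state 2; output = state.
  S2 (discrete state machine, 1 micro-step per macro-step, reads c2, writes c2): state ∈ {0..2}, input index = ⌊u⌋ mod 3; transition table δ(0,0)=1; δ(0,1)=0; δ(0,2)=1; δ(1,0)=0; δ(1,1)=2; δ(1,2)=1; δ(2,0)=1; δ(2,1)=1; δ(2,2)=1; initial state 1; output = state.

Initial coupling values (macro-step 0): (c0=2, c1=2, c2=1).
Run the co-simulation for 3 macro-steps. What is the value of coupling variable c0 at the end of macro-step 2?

macro 1: S0 reads c2=1 → after 1×micro: 0; S1 reads c0=2 → after 2×micro: 2; S2 reads c2=1 → after 1×micro: 2 ⇒ (c0=0, c1=2, c2=2)
macro 2: S0 reads c2=2 → after 1×micro: 1; S1 reads c0=0 → after 2×micro: 2; S2 reads c2=2 → after 1×micro: 1 ⇒ (c0=1, c1=2, c2=1)
macro 3: S0 reads c2=1 → after 1×micro: 0; S1 reads c0=1 → after 2×micro: 2; S2 reads c2=1 → after 1×micro: 2 ⇒ (c0=0, c1=2, c2=2)

c0 at macro-step 2 = 1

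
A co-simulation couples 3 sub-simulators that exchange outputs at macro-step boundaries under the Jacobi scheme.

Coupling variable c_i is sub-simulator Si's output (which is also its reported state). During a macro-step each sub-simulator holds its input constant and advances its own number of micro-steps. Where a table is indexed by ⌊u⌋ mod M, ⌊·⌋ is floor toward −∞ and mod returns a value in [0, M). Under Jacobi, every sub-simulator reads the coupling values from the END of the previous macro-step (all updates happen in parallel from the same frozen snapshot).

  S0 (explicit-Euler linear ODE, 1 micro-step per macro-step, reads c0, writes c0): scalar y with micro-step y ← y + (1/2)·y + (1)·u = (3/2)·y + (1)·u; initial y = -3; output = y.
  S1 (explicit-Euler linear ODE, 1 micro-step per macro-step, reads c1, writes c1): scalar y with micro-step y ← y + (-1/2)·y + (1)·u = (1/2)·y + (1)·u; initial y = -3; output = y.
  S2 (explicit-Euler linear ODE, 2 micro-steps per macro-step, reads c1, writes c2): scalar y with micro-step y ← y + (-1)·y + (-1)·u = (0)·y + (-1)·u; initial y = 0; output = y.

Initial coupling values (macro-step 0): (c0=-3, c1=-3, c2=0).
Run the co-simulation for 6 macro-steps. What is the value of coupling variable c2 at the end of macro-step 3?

macro 1: S0 reads c0=-3 → after 1×micro: -15/2; S1 reads c1=-3 → after 1×micro: -9/2; S2 reads c1=-3 → after 2×micro: 3 ⇒ (c0=-15/2, c1=-9/2, c2=3)
macro 2: S0 reads c0=-15/2 → after 1×micro: -75/4; S1 reads c1=-9/2 → after 1×micro: -27/4; S2 reads c1=-9/2 → after 2×micro: 9/2 ⇒ (c0=-75/4, c1=-27/4, c2=9/2)
macro 3: S0 reads c0=-75/4 → after 1×micro: -375/8; S1 reads c1=-27/4 → after 1×micro: -81/8; S2 reads c1=-27/4 → after 2×micro: 27/4 ⇒ (c0=-375/8, c1=-81/8, c2=27/4)
macro 4: S0 reads c0=-375/8 → after 1×micro: -1875/16; S1 reads c1=-81/8 → after 1×micro: -243/16; S2 reads c1=-81/8 → after 2×micro: 81/8 ⇒ (c0=-1875/16, c1=-243/16, c2=81/8)
macro 5: S0 reads c0=-1875/16 → after 1×micro: -9375/32; S1 reads c1=-243/16 → after 1×micro: -729/32; S2 reads c1=-243/16 → after 2×micro: 243/16 ⇒ (c0=-9375/32, c1=-729/32, c2=243/16)
macro 6: S0 reads c0=-9375/32 → after 1×micro: -46875/64; S1 reads c1=-729/32 → after 1×micro: -2187/64; S2 reads c1=-729/32 → after 2×micro: 729/32 ⇒ (c0=-46875/64, c1=-2187/64, c2=729/32)

c2 at macro-step 3 = 27/4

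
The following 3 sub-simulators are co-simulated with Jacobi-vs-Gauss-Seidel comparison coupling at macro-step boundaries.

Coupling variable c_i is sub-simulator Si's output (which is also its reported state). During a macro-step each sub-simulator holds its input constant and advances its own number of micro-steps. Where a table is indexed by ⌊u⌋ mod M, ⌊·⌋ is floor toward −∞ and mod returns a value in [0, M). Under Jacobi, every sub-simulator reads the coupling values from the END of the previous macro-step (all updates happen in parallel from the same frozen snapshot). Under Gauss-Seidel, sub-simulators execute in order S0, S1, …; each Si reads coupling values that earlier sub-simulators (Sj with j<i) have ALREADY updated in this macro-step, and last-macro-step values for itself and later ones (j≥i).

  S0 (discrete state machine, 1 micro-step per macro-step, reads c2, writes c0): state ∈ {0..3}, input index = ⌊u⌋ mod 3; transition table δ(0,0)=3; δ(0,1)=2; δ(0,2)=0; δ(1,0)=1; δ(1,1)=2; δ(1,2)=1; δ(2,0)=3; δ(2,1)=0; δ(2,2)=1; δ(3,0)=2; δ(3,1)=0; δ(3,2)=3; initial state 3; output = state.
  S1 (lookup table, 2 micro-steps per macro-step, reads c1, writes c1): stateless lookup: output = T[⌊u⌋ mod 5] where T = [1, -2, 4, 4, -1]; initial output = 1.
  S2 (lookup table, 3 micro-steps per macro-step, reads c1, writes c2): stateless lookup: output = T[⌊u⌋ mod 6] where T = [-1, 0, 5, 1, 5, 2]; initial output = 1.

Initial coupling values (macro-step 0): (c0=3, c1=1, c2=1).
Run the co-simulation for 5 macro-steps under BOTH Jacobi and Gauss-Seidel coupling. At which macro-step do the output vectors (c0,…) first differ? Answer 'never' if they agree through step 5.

first divergence at macro-step: 1

[Jacobi] macro 1: S0 reads c2=1 → after 1×micro: 0; S1 reads c1=1 → after 2×micro: -2; S2 reads c1=1 → after 3×micro: 0 ⇒ (c0=0, c1=-2, c2=0)
[Jacobi] macro 2: S0 reads c2=0 → after 1×micro: 3; S1 reads c1=-2 → after 2×micro: 4; S2 reads c1=-2 → after 3×micro: 5 ⇒ (c0=3, c1=4, c2=5)
[Jacobi] macro 3: S0 reads c2=5 → after 1×micro: 3; S1 reads c1=4 → after 2×micro: -1; S2 reads c1=4 → after 3×micro: 5 ⇒ (c0=3, c1=-1, c2=5)
[Jacobi] macro 4: S0 reads c2=5 → after 1×micro: 3; S1 reads c1=-1 → after 2×micro: -1; S2 reads c1=-1 → after 3×micro: 2 ⇒ (c0=3, c1=-1, c2=2)
[Jacobi] macro 5: S0 reads c2=2 → after 1×micro: 3; S1 reads c1=-1 → after 2×micro: -1; S2 reads c1=-1 → after 3×micro: 2 ⇒ (c0=3, c1=-1, c2=2)
[Gauss-Seidel] macro 1: S0 reads c2=1 → after 1×micro: 0; S1 reads c1=1 → after 2×micro: -2; S2 reads c1=-2 → after 3×micro: 5 ⇒ (c0=0, c1=-2, c2=5)
[Gauss-Seidel] macro 2: S0 reads c2=5 → after 1×micro: 0; S1 reads c1=-2 → after 2×micro: 4; S2 reads c1=4 → after 3×micro: 5 ⇒ (c0=0, c1=4, c2=5)
[Gauss-Seidel] macro 3: S0 reads c2=5 → after 1×micro: 0; S1 reads c1=4 → after 2×micro: -1; S2 reads c1=-1 → after 3×micro: 2 ⇒ (c0=0, c1=-1, c2=2)
[Gauss-Seidel] macro 4: S0 reads c2=2 → after 1×micro: 0; S1 reads c1=-1 → after 2×micro: -1; S2 reads c1=-1 → after 3×micro: 2 ⇒ (c0=0, c1=-1, c2=2)
[Gauss-Seidel] macro 5: S0 reads c2=2 → after 1×micro: 0; S1 reads c1=-1 → after 2×micro: -1; S2 reads c1=-1 → after 3×micro: 2 ⇒ (c0=0, c1=-1, c2=2)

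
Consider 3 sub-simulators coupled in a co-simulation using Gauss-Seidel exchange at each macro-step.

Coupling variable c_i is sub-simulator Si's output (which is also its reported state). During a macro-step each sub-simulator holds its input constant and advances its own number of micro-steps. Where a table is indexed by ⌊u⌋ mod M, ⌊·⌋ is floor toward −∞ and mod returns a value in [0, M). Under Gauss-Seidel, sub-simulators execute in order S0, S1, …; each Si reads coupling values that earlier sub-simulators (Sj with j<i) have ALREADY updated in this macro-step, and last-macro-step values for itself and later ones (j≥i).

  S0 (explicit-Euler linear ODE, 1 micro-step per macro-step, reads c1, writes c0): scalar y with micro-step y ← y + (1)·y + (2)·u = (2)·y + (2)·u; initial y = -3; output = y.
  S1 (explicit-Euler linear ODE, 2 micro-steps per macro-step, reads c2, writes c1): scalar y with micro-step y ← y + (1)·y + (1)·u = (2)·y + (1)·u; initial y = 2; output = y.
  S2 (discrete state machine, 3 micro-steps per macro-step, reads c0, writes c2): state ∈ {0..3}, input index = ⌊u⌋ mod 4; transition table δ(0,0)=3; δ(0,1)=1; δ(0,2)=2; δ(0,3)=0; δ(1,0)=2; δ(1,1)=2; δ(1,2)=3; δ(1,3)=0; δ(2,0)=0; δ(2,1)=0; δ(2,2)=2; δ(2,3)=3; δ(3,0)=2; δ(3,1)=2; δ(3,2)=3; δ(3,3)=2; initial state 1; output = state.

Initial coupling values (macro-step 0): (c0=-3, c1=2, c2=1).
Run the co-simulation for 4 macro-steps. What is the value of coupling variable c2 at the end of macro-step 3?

macro 1: S0 reads c1=2 → after 1×micro: -2; S1 reads c2=1 → after 2×micro: 11; S2 reads c0=-2 → after 3×micro: 3 ⇒ (c0=-2, c1=11, c2=3)
macro 2: S0 reads c1=11 → after 1×micro: 18; S1 reads c2=3 → after 2×micro: 53; S2 reads c0=18 → after 3×micro: 3 ⇒ (c0=18, c1=53, c2=3)
macro 3: S0 reads c1=53 → after 1×micro: 142; S1 reads c2=3 → after 2×micro: 221; S2 reads c0=142 → after 3×micro: 3 ⇒ (c0=142, c1=221, c2=3)
macro 4: S0 reads c1=221 → after 1×micro: 726; S1 reads c2=3 → after 2×micro: 893; S2 reads c0=726 → after 3×micro: 3 ⇒ (c0=726, c1=893, c2=3)

c2 at macro-step 3 = 3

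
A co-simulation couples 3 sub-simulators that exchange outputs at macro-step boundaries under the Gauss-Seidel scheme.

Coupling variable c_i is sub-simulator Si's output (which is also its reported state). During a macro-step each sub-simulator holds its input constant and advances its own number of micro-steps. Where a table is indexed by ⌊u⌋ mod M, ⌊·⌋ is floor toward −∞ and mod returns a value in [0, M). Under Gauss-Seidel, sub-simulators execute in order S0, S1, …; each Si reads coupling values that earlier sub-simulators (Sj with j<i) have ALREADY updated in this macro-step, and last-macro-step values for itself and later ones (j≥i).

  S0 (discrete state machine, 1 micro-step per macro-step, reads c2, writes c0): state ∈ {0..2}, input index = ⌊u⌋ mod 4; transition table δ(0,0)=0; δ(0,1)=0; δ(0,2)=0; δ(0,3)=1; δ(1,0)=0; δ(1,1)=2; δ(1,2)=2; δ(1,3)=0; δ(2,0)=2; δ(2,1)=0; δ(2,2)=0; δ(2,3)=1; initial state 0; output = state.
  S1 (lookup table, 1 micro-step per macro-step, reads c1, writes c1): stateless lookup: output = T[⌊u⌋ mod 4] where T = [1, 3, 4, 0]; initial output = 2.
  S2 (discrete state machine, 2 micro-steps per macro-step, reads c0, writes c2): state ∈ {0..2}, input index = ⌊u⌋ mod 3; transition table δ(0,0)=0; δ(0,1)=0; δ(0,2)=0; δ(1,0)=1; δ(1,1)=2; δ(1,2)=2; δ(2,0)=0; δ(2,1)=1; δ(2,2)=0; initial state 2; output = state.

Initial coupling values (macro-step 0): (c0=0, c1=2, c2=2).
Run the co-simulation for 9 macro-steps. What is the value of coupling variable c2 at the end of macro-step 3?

c2 at macro-step 3 = 0

macro 1: S0 reads c2=2 → after 1×micro: 0; S1 reads c1=2 → after 1×micro: 4; S2 reads c0=0 → after 2×micro: 0 ⇒ (c0=0, c1=4, c2=0)
macro 2: S0 reads c2=0 → after 1×micro: 0; S1 reads c1=4 → after 1×micro: 1; S2 reads c0=0 → after 2×micro: 0 ⇒ (c0=0, c1=1, c2=0)
macro 3: S0 reads c2=0 → after 1×micro: 0; S1 reads c1=1 → after 1×micro: 3; S2 reads c0=0 → after 2×micro: 0 ⇒ (c0=0, c1=3, c2=0)
macro 4: S0 reads c2=0 → after 1×micro: 0; S1 reads c1=3 → after 1×micro: 0; S2 reads c0=0 → after 2×micro: 0 ⇒ (c0=0, c1=0, c2=0)
macro 5: S0 reads c2=0 → after 1×micro: 0; S1 reads c1=0 → after 1×micro: 1; S2 reads c0=0 → after 2×micro: 0 ⇒ (c0=0, c1=1, c2=0)
macro 6: S0 reads c2=0 → after 1×micro: 0; S1 reads c1=1 → after 1×micro: 3; S2 reads c0=0 → after 2×micro: 0 ⇒ (c0=0, c1=3, c2=0)
macro 7: S0 reads c2=0 → after 1×micro: 0; S1 reads c1=3 → after 1×micro: 0; S2 reads c0=0 → after 2×micro: 0 ⇒ (c0=0, c1=0, c2=0)
macro 8: S0 reads c2=0 → after 1×micro: 0; S1 reads c1=0 → after 1×micro: 1; S2 reads c0=0 → after 2×micro: 0 ⇒ (c0=0, c1=1, c2=0)
macro 9: S0 reads c2=0 → after 1×micro: 0; S1 reads c1=1 → after 1×micro: 3; S2 reads c0=0 → after 2×micro: 0 ⇒ (c0=0, c1=3, c2=0)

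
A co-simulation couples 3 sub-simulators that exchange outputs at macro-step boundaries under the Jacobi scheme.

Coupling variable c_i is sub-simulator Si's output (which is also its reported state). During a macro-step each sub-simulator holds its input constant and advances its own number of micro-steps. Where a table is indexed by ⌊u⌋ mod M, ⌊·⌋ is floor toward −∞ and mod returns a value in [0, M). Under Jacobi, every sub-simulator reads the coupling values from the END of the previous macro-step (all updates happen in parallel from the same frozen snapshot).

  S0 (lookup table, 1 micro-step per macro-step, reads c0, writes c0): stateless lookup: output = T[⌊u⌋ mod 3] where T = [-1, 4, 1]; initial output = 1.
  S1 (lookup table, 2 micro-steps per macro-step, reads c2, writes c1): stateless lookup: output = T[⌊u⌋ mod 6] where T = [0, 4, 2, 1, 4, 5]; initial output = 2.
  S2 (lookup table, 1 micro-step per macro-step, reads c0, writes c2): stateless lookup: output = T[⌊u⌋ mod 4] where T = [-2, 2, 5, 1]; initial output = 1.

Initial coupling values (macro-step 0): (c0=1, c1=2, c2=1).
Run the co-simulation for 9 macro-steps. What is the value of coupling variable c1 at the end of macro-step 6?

c1 at macro-step 6 = 4

macro 1: S0 reads c0=1 → after 1×micro: 4; S1 reads c2=1 → after 2×micro: 4; S2 reads c0=1 → after 1×micro: 2 ⇒ (c0=4, c1=4, c2=2)
macro 2: S0 reads c0=4 → after 1×micro: 4; S1 reads c2=2 → after 2×micro: 2; S2 reads c0=4 → after 1×micro: -2 ⇒ (c0=4, c1=2, c2=-2)
macro 3: S0 reads c0=4 → after 1×micro: 4; S1 reads c2=-2 → after 2×micro: 4; S2 reads c0=4 → after 1×micro: -2 ⇒ (c0=4, c1=4, c2=-2)
macro 4: S0 reads c0=4 → after 1×micro: 4; S1 reads c2=-2 → after 2×micro: 4; S2 reads c0=4 → after 1×micro: -2 ⇒ (c0=4, c1=4, c2=-2)
macro 5: S0 reads c0=4 → after 1×micro: 4; S1 reads c2=-2 → after 2×micro: 4; S2 reads c0=4 → after 1×micro: -2 ⇒ (c0=4, c1=4, c2=-2)
macro 6: S0 reads c0=4 → after 1×micro: 4; S1 reads c2=-2 → after 2×micro: 4; S2 reads c0=4 → after 1×micro: -2 ⇒ (c0=4, c1=4, c2=-2)
macro 7: S0 reads c0=4 → after 1×micro: 4; S1 reads c2=-2 → after 2×micro: 4; S2 reads c0=4 → after 1×micro: -2 ⇒ (c0=4, c1=4, c2=-2)
macro 8: S0 reads c0=4 → after 1×micro: 4; S1 reads c2=-2 → after 2×micro: 4; S2 reads c0=4 → after 1×micro: -2 ⇒ (c0=4, c1=4, c2=-2)
macro 9: S0 reads c0=4 → after 1×micro: 4; S1 reads c2=-2 → after 2×micro: 4; S2 reads c0=4 → after 1×micro: -2 ⇒ (c0=4, c1=4, c2=-2)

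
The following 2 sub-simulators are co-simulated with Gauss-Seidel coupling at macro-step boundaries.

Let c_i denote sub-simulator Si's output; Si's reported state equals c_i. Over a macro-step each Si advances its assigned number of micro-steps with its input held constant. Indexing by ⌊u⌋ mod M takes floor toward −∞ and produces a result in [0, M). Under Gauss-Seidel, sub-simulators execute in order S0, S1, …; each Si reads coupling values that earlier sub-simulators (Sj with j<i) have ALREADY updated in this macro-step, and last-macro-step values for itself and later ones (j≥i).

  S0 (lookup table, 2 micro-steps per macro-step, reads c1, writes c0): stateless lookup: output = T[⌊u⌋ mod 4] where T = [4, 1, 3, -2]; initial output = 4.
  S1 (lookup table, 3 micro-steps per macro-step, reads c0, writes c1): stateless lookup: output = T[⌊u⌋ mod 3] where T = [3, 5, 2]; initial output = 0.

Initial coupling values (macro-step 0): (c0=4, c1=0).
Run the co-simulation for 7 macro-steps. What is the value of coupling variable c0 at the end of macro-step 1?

c0 at macro-step 1 = 4

macro 1: S0 reads c1=0 → after 2×micro: 4; S1 reads c0=4 → after 3×micro: 5 ⇒ (c0=4, c1=5)
macro 2: S0 reads c1=5 → after 2×micro: 1; S1 reads c0=1 → after 3×micro: 5 ⇒ (c0=1, c1=5)
macro 3: S0 reads c1=5 → after 2×micro: 1; S1 reads c0=1 → after 3×micro: 5 ⇒ (c0=1, c1=5)
macro 4: S0 reads c1=5 → after 2×micro: 1; S1 reads c0=1 → after 3×micro: 5 ⇒ (c0=1, c1=5)
macro 5: S0 reads c1=5 → after 2×micro: 1; S1 reads c0=1 → after 3×micro: 5 ⇒ (c0=1, c1=5)
macro 6: S0 reads c1=5 → after 2×micro: 1; S1 reads c0=1 → after 3×micro: 5 ⇒ (c0=1, c1=5)
macro 7: S0 reads c1=5 → after 2×micro: 1; S1 reads c0=1 → after 3×micro: 5 ⇒ (c0=1, c1=5)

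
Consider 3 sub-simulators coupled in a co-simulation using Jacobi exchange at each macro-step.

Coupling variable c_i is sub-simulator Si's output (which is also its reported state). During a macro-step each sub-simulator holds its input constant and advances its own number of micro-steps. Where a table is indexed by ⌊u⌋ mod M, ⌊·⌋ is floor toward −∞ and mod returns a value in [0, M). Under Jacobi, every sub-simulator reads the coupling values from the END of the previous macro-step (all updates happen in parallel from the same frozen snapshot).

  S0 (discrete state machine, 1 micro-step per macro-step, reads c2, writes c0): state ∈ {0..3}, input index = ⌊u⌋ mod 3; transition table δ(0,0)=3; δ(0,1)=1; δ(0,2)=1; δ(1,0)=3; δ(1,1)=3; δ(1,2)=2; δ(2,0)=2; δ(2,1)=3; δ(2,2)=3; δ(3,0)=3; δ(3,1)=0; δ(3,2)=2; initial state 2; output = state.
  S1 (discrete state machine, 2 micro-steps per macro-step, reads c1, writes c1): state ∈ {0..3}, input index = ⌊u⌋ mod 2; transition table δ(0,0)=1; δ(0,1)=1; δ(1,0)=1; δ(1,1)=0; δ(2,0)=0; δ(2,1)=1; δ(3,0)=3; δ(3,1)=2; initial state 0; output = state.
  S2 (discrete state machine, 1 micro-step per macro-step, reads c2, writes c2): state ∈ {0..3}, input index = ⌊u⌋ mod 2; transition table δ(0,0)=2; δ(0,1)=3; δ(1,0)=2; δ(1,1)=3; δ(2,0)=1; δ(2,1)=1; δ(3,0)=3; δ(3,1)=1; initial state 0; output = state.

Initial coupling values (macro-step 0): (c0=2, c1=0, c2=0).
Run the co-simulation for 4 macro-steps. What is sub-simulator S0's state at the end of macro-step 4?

macro 1: S0 reads c2=0 → after 1×micro: 2; S1 reads c1=0 → after 2×micro: 1; S2 reads c2=0 → after 1×micro: 2 ⇒ (c0=2, c1=1, c2=2)
macro 2: S0 reads c2=2 → after 1×micro: 3; S1 reads c1=1 → after 2×micro: 1; S2 reads c2=2 → after 1×micro: 1 ⇒ (c0=3, c1=1, c2=1)
macro 3: S0 reads c2=1 → after 1×micro: 0; S1 reads c1=1 → after 2×micro: 1; S2 reads c2=1 → after 1×micro: 3 ⇒ (c0=0, c1=1, c2=3)
macro 4: S0 reads c2=3 → after 1×micro: 3; S1 reads c1=1 → after 2×micro: 1; S2 reads c2=3 → after 1×micro: 1 ⇒ (c0=3, c1=1, c2=1)

S0 state at macro-step 4 = 3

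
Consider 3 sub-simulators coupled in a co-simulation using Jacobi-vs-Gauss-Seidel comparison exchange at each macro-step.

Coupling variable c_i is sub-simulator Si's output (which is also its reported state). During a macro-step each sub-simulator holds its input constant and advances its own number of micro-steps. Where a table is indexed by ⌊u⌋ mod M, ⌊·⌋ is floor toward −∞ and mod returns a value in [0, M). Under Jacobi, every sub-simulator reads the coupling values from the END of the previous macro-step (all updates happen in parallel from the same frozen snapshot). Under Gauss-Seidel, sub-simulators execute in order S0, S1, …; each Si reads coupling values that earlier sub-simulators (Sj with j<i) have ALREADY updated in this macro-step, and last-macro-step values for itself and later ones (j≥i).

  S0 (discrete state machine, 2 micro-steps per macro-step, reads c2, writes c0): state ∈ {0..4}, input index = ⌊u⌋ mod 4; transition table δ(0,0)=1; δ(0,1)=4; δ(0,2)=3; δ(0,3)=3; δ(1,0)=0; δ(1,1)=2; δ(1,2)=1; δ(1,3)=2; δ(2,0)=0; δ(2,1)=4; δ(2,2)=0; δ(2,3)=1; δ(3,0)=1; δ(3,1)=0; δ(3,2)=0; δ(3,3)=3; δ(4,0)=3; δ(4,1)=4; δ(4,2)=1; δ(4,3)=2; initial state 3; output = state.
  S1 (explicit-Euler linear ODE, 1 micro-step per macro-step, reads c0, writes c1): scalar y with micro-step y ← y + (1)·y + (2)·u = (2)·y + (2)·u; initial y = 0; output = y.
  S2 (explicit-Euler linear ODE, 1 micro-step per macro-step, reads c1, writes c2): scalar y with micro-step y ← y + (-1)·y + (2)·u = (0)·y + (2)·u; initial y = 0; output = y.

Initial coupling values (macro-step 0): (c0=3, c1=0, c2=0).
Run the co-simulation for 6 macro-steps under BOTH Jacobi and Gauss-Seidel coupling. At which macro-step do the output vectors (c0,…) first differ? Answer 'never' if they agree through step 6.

first divergence at macro-step: 1

[Jacobi] macro 1: S0 reads c2=0 → after 2×micro: 0; S1 reads c0=3 → after 1×micro: 6; S2 reads c1=0 → after 1×micro: 0 ⇒ (c0=0, c1=6, c2=0)
[Jacobi] macro 2: S0 reads c2=0 → after 2×micro: 0; S1 reads c0=0 → after 1×micro: 12; S2 reads c1=6 → after 1×micro: 12 ⇒ (c0=0, c1=12, c2=12)
[Jacobi] macro 3: S0 reads c2=12 → after 2×micro: 0; S1 reads c0=0 → after 1×micro: 24; S2 reads c1=12 → after 1×micro: 24 ⇒ (c0=0, c1=24, c2=24)
[Jacobi] macro 4: S0 reads c2=24 → after 2×micro: 0; S1 reads c0=0 → after 1×micro: 48; S2 reads c1=24 → after 1×micro: 48 ⇒ (c0=0, c1=48, c2=48)
[Jacobi] macro 5: S0 reads c2=48 → after 2×micro: 0; S1 reads c0=0 → after 1×micro: 96; S2 reads c1=48 → after 1×micro: 96 ⇒ (c0=0, c1=96, c2=96)
[Jacobi] macro 6: S0 reads c2=96 → after 2×micro: 0; S1 reads c0=0 → after 1×micro: 192; S2 reads c1=96 → after 1×micro: 192 ⇒ (c0=0, c1=192, c2=192)
[Gauss-Seidel] macro 1: S0 reads c2=0 → after 2×micro: 0; S1 reads c0=0 → after 1×micro: 0; S2 reads c1=0 → after 1×micro: 0 ⇒ (c0=0, c1=0, c2=0)
[Gauss-Seidel] macro 2: S0 reads c2=0 → after 2×micro: 0; S1 reads c0=0 → after 1×micro: 0; S2 reads c1=0 → after 1×micro: 0 ⇒ (c0=0, c1=0, c2=0)
[Gauss-Seidel] macro 3: S0 reads c2=0 → after 2×micro: 0; S1 reads c0=0 → after 1×micro: 0; S2 reads c1=0 → after 1×micro: 0 ⇒ (c0=0, c1=0, c2=0)
[Gauss-Seidel] macro 4: S0 reads c2=0 → after 2×micro: 0; S1 reads c0=0 → after 1×micro: 0; S2 reads c1=0 → after 1×micro: 0 ⇒ (c0=0, c1=0, c2=0)
[Gauss-Seidel] macro 5: S0 reads c2=0 → after 2×micro: 0; S1 reads c0=0 → after 1×micro: 0; S2 reads c1=0 → after 1×micro: 0 ⇒ (c0=0, c1=0, c2=0)
[Gauss-Seidel] macro 6: S0 reads c2=0 → after 2×micro: 0; S1 reads c0=0 → after 1×micro: 0; S2 reads c1=0 → after 1×micro: 0 ⇒ (c0=0, c1=0, c2=0)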